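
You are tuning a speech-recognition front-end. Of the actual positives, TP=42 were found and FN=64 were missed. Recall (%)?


Recall = TP/(TP+FN)
= 42/(42+64)
= 42/106 = 39.62%

39.62%


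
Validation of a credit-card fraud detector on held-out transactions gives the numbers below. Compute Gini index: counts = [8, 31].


Probabilities: [8/39, 31/39] ≈ [0.2051, 0.7949]
Σpᵢ² = (64 + 961)/39² = 1025/1521
Gini = 1 - Σpᵢ² = 1 - 1025/1521 = 0.3261

0.3261


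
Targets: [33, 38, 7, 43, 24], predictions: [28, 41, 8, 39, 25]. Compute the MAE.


Absolute errors: |33-28|=5, |38-41|=3, |7-8|=1, |43-39|=4, |24-25|=1
Sum = 14
MAE = 14/5 = 14/5

14/5


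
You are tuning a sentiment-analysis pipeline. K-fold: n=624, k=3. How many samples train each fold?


Fold size = 624/3 = 208
Training per fold = 624 - 208 = 416

416


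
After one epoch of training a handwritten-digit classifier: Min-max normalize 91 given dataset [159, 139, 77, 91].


min=77, max=159
(91-77)/(159-77) = 14/82 = 0.1707

0.1707


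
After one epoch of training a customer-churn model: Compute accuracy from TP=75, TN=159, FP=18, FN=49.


Accuracy = (TP+TN)/(TP+TN+FP+FN)
= (75+159)/(301)
= 234/301 = 77.74%

77.74%


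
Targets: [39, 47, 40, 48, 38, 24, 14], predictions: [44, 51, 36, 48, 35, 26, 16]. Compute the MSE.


Squared errors: (39-44)²=25, (47-51)²=16, (40-36)²=16, (48-48)²=0, (38-35)²=9, (24-26)²=4, (14-16)²=4
Sum = 74
MSE = 74/7 = 74/7

74/7


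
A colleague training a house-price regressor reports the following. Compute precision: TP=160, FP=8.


Precision = TP/(TP+FP)
= 160/(160+8)
= 160/168 = 95.24%

95.24%


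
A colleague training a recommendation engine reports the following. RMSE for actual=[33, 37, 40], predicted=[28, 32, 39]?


MSE = 51/3 = 17
RMSE = √(51/3) = 4.1231

4.1231


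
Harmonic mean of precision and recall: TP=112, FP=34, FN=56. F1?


Precision = 112/146 = 0.7671
Recall = 112/168 = 0.6667
F1 = 2·P·R/(P+R) = 2·TP/(2·TP+FP+FN) = 224/(224+34+56) = 224/314 = 0.7134

0.7134


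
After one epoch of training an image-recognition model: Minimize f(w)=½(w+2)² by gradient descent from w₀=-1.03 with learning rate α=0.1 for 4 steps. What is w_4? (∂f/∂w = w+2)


step 1: grad = -1.03+2 = 0.97; w = -1.03 - 0.1·(0.97) = -1.127
step 2: grad = -1.127+2 = 0.873; w = -1.127 - 0.1·(0.873) = -1.2143
step 3: grad = -1.2143+2 = 0.7857; w = -1.2143 - 0.1·(0.7857) = -1.29287
step 4: grad = -1.29287+2 = 0.70713; w = -1.29287 - 0.1·(0.70713) = -1.363583

-1.363583


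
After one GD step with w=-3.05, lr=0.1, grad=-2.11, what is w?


w_new = w - α·∇
= -3.05 - 0.1·-2.11
= -3.05 + 0.211
= -2.839

-2.839


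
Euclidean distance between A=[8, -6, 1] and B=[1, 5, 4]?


d = √((8-1)² + (-6-5)² + (1-4)²)
  = √(49 + 121 + 9)
  = √179 = 13.3791

13.3791


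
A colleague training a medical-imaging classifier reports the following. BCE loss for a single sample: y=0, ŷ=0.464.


BCE = -[y·ln(p) + (1-y)·ln(1-p)]
= -0 - 1·ln(1-0.464)
= -ln(0.536) = 0.6236

0.6236


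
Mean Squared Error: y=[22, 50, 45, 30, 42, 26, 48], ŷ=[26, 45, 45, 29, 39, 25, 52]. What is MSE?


Squared errors: (22-26)²=16, (50-45)²=25, (45-45)²=0, (30-29)²=1, (42-39)²=9, (26-25)²=1, (48-52)²=16
Sum = 68
MSE = 68/7 = 68/7

68/7


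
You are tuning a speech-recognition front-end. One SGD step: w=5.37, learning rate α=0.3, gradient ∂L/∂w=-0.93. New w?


w_new = w - α·∇
= 5.37 - 0.3·-0.93
= 5.37 + 0.279
= 5.649

5.649


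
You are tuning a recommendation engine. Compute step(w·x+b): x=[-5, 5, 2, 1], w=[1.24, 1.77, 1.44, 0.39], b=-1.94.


z = (-5)·(1.24) + (5)·(1.77) + (2)·(1.44) + (1)·(0.39) - 1.94
  = 3.98
step(z) = 1 (z≥0)

1


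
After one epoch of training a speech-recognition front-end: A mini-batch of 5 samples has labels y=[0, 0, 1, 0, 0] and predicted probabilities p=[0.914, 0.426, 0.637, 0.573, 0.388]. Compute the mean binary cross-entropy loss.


L[0] = -ln(1-0.914) = -ln(0.086) = 2.4534
L[1] = -ln(1-0.426) = -ln(0.574) = 0.5551
L[2] = -ln(0.637) = 0.451
L[3] = -ln(1-0.573) = -ln(0.427) = 0.851
L[4] = -ln(1-0.388) = -ln(0.612) = 0.491
mean = (2.4534 + 0.5551 + 0.451 + 0.851 + 0.491)/5 = 0.9603

0.9603


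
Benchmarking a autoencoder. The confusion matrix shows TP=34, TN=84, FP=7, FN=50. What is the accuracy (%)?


Accuracy = (TP+TN)/(TP+TN+FP+FN)
= (34+84)/(175)
= 118/175 = 67.43%

67.43%


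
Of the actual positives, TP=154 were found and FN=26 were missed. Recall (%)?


Recall = TP/(TP+FN)
= 154/(154+26)
= 154/180 = 85.56%

85.56%


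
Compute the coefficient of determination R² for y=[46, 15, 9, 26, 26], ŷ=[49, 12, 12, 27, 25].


ȳ = 24.4
SS_res = Σ(y-ŷ)² = 29
SS_tot = Σ(y-ȳ)² = 797.2
R² = 1 - SS_res/SS_tot = 1 - 0.0364 = 0.9636

0.9636


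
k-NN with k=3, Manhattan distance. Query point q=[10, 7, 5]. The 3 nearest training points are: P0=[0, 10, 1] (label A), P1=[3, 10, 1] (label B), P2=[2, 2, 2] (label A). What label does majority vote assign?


d(q,P0) = 17  (label A)
d(q,P1) = 14  (label B)
d(q,P2) = 16  (label A)
Votes: A=2, B=1
Majority → A

A


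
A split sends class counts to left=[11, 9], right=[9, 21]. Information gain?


Parent = [20, 30], H_parent = 0.971
H_left = 0.9928 (n=20), H_right = 0.8813 (n=30)
H_children = (20/50)·0.9928 + (30/50)·0.8813 = 0.9259
IG = 0.971 - 0.9259 = 0.0451

0.0451


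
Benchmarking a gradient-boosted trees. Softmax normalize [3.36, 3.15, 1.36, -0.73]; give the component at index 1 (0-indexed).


Exponentials: e^3.36=28.7892, e^3.15=23.3361, e^1.36=3.8962, e^-0.73=0.4819
Sum = 56.5034
Softmax = [0.5095, 0.413, 0.069, 0.0085]
p[1] = 23.3361/56.5034 = 0.413

0.413


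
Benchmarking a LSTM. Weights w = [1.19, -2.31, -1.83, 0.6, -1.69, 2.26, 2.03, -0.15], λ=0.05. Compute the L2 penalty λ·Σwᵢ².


‖w‖₂² = (1.19)² + (-2.31)² + (-1.83)² + (0.6)² + (-1.69)² + (2.26)² + (2.03)² + (-0.15)²
     = 1.4161 + 5.3361 + 3.3489 + 0.36 + 2.8561 + 5.1076 + 4.1209 + 0.0225
     = 22.5682
λ·‖w‖₂² = 0.05·22.5682 = 1.12841

1.12841


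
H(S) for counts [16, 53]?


Probabilities: [16/69, 53/69] ≈ [0.2319, 0.7681]
H = -((16/69)·log₂(16/69) + (53/69)·log₂(53/69))
  = 0.7813 bits

0.7813 bits


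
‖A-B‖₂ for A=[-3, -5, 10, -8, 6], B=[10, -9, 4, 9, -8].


d = √((-3-10)² + (-5+ 9)² + (10-4)² + (-8-9)² + (6+ 8)²)
  = √(169 + 16 + 36 + 289 + 196)
  = √706 = 26.5707

26.5707


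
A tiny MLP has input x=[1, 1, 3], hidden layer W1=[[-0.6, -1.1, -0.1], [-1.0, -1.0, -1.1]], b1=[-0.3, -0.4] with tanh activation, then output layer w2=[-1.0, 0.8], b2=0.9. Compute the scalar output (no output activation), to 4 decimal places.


z1[0] = (-0.6)·(1) + (-1.1)·(1) + (-0.1)·(3) - 0.3 = -2.3
z1[1] = (-1.0)·(1) + (-1.0)·(1) + (-1.1)·(3) - 0.4 = -5.7
h = tanh(z1) = [-0.9801, -1.0]
output = (-1.0)·(-0.9801) + (0.8)·(-1.0) + 0.9 = 1.0801

1.0801


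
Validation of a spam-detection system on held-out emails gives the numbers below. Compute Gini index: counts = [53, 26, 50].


Probabilities: [53/129, 26/129, 50/129] ≈ [0.4109, 0.2016, 0.3876]
Σpᵢ² = (2809 + 676 + 2500)/129² = 5985/16641
Gini = 1 - Σpᵢ² = 1 - 5985/16641 = 0.6403

0.6403


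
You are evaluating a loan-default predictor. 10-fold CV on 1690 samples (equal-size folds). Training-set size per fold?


Fold size = 1690/10 = 169
Training per fold = 1690 - 169 = 1521

1521


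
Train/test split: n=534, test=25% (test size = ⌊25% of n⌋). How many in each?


Test = ⌊534·25/100⌋ = 133
Train = 534 - 133 = 401

Train: 401, Test: 133


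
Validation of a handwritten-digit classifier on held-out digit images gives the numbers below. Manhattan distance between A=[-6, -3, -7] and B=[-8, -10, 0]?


d = |-6+ 8| + |-3+ 10| + |-7-0|
  = 2 + 7 + 7
  = 16

16


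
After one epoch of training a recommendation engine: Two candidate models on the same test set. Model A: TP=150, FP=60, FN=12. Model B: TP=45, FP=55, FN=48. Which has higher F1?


Model A: P=150/210=0.7143, R=150/162=0.9259, F1=2PR/(P+R)=2TP/(2TP+FP+FN)=300/372=0.8065
Model B: P=45/100=0.45, R=45/93=0.4839, F1=2PR/(P+R)=2TP/(2TP+FP+FN)=90/193=0.4663
0.8065 > 0.4663 → Model A

Model A


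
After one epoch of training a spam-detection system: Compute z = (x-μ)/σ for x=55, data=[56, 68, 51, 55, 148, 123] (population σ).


μ = 83.5, σ = 37.8275
z = (55 - 83.5)/37.8275 = -0.7534

-0.7534


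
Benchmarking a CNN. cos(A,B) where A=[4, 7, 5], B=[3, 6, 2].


A·B = 4·3 + 7·6 + 5·2 = 64
‖A‖ = √90 = 9.4868, ‖B‖ = √49 = 7
cos = 64/(√90·√49) = 64/√4410 = 0.9637

0.9637


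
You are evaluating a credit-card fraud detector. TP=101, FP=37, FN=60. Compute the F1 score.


Precision = 101/138 = 0.7319
Recall = 101/161 = 0.6273
F1 = 2·P·R/(P+R) = 2·TP/(2·TP+FP+FN) = 202/(202+37+60) = 202/299 = 0.6756

0.6756


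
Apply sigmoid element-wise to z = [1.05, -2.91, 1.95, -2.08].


σ(1.05) = 1/(1+e^-1.05) = 0.7408
σ(-2.91) = 1/(1+e^2.91) = 0.0517
σ(1.95) = 1/(1+e^-1.95) = 0.8754
σ(-2.08) = 1/(1+e^2.08) = 0.1111
result = [0.7408, 0.0517, 0.8754, 0.1111]

[0.7408, 0.0517, 0.8754, 0.1111]


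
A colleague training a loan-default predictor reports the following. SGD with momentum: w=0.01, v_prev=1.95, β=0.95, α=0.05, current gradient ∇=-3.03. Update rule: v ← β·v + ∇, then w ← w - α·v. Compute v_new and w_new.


v_new = 0.95·1.95 - 3.03 = 1.8525 - 3.03 = -1.1775
w_new = 0.01 - 0.05·-1.1775 = 0.01 + 0.058875 = 0.068875

v_new=-1.1775, w_new=0.068875


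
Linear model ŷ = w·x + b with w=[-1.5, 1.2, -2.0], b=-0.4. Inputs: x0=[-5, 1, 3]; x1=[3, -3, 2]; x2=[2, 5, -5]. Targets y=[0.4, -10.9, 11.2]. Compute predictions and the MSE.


ŷ0 = (-1.5)·(-5) + (1.2)·(1) + (-2.0)·(3) - 0.4 = 2.3
ŷ1 = (-1.5)·(3) + (1.2)·(-3) + (-2.0)·(2) - 0.4 = -12.5
ŷ2 = (-1.5)·(2) + (1.2)·(5) + (-2.0)·(-5) - 0.4 = 12.6
errors² = [3.61, 2.56, 1.96]
MSE = 8.1300/3 = 2.71

2.71


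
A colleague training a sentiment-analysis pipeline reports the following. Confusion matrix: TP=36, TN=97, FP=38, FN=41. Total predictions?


Total = TP + TN + FP + FN
= 36 + 97 + 38 + 41
= 212
(Predicted positive: 74, predicted negative: 138)

212


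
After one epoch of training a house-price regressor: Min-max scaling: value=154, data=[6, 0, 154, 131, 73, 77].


min=0, max=154
(154-0)/(154-0) = 154/154 = 1.0

1.0


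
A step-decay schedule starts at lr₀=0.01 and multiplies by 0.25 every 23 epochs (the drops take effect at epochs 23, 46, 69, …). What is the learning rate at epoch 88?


n_drops = ⌊88/23⌋ = 3
lr = 0.01·0.25^3 = 0.01·0.015625 = 0.00015625

0.00015625


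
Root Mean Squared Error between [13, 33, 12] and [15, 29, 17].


MSE = 45/3 = 15
RMSE = √(45/3) = 3.873

3.873


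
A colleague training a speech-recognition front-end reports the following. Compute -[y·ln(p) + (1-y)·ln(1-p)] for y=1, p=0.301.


BCE = -[y·ln(p) + (1-y)·ln(1-p)]
= -1·ln(0.301) - 0
= -ln(0.301) = 1.2006

1.2006


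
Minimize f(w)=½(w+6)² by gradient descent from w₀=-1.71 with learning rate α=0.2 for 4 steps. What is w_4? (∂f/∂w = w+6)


step 1: grad = -1.71+6 = 4.29; w = -1.71 - 0.2·(4.29) = -2.568
step 2: grad = -2.568+6 = 3.432; w = -2.568 - 0.2·(3.432) = -3.2544
step 3: grad = -3.2544+6 = 2.7456; w = -3.2544 - 0.2·(2.7456) = -3.80352
step 4: grad = -3.80352+6 = 2.19648; w = -3.80352 - 0.2·(2.19648) = -4.242816

-4.242816


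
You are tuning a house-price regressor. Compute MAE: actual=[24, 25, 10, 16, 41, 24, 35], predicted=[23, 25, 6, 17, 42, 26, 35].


Absolute errors: |24-23|=1, |25-25|=0, |10-6|=4, |16-17|=1, |41-42|=1, |24-26|=2, |35-35|=0
Sum = 9
MAE = 9/7 = 9/7

9/7


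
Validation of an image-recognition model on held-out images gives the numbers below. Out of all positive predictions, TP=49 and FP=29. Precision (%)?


Precision = TP/(TP+FP)
= 49/(49+29)
= 49/78 = 62.82%

62.82%


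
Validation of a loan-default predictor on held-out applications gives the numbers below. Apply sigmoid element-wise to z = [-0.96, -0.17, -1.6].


σ(-0.96) = 1/(1+e^0.96) = 0.2769
σ(-0.17) = 1/(1+e^0.17) = 0.4576
σ(-1.6) = 1/(1+e^1.6) = 0.168
result = [0.2769, 0.4576, 0.168]

[0.2769, 0.4576, 0.168]


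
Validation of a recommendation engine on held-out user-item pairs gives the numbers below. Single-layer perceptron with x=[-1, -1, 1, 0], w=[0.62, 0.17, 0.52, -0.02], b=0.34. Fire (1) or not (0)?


z = (-1)·(0.62) + (-1)·(0.17) + (1)·(0.52) + (0)·(-0.02) + 0.34
  = 0.07
step(z) = 1 (z≥0)

1


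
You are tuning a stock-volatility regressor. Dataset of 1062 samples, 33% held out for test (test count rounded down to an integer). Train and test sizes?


Test = ⌊1062·33/100⌋ = 350
Train = 1062 - 350 = 712

Train: 712, Test: 350


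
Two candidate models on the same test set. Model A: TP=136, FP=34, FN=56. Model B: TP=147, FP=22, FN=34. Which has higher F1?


Model A: P=136/170=0.8, R=136/192=0.7083, F1=2PR/(P+R)=2TP/(2TP+FP+FN)=272/362=0.7514
Model B: P=147/169=0.8698, R=147/181=0.8122, F1=2PR/(P+R)=2TP/(2TP+FP+FN)=294/350=0.84
0.7514 < 0.84 → Model B

Model B


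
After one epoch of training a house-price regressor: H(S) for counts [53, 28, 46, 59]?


Probabilities: [53/186, 28/186, 46/186, 59/186] ≈ [0.2849, 0.1505, 0.2473, 0.3172]
H = -((53/186)·log₂(53/186) + (28/186)·log₂(28/186) + (46/186)·log₂(46/186) + (59/186)·log₂(59/186))
  = 1.9513 bits

1.9513 bits


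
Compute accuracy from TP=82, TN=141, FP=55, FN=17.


Accuracy = (TP+TN)/(TP+TN+FP+FN)
= (82+141)/(295)
= 223/295 = 75.59%

75.59%


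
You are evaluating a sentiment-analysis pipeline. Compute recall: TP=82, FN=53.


Recall = TP/(TP+FN)
= 82/(82+53)
= 82/135 = 60.74%

60.74%


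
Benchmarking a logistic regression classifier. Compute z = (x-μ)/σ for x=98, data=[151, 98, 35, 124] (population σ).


μ = 102, σ = 42.9826
z = (98 - 102)/42.9826 = -0.0931

-0.0931


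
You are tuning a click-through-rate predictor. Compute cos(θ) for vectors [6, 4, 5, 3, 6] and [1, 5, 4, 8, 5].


A·B = 6·1 + 4·5 + 5·4 + 3·8 + 6·5 = 100
‖A‖ = √122 = 11.0454, ‖B‖ = √131 = 11.4455
cos = 100/(√122·√131) = 100/√15982 = 0.791

0.791


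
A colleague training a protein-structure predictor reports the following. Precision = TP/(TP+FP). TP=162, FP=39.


Precision = TP/(TP+FP)
= 162/(162+39)
= 162/201 = 80.6%

80.6%


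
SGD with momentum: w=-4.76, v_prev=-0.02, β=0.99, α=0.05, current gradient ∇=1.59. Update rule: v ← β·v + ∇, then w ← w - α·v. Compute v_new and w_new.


v_new = 0.99·-0.02 + 1.59 = -0.0198 + 1.59 = 1.5702
w_new = -4.76 - 0.05·1.5702 = -4.76 - 0.07851 = -4.83851

v_new=1.5702, w_new=-4.83851


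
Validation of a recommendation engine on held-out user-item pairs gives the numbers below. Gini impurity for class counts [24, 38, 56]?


Probabilities: [24/118, 38/118, 56/118] ≈ [0.2034, 0.322, 0.4746]
Σpᵢ² = (576 + 1444 + 3136)/118² = 5156/13924
Gini = 1 - Σpᵢ² = 1 - 5156/13924 = 0.6297

0.6297


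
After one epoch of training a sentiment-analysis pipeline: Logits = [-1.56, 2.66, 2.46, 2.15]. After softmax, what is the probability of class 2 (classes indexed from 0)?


Exponentials: e^-1.56=0.2101, e^2.66=14.2963, e^2.46=11.7048, e^2.15=8.5849
Sum = 34.7961
Softmax = [0.006, 0.4109, 0.3364, 0.2467]
p[2] = 11.7048/34.7961 = 0.3364

0.3364


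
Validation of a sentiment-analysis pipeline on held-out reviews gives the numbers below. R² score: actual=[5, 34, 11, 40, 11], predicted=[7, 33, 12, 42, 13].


ȳ = 20.2
SS_res = Σ(y-ŷ)² = 14
SS_tot = Σ(y-ȳ)² = 982.8
R² = 1 - SS_res/SS_tot = 1 - 0.0142 = 0.9858

0.9858


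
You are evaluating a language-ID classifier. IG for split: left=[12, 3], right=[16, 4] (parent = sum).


Parent = [28, 7], H_parent = 0.7219
H_left = 0.7219 (n=15), H_right = 0.7219 (n=20)
H_children = (15/35)·0.7219 + (20/35)·0.7219 = 0.7219
IG = 0.7219 - 0.7219 = 0.0

0.0


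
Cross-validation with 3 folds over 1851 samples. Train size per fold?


Fold size = 1851/3 = 617
Training per fold = 1851 - 617 = 1234

1234


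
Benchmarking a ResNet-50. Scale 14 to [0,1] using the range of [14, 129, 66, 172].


min=14, max=172
(14-14)/(172-14) = 0/158 = 0.0

0.0


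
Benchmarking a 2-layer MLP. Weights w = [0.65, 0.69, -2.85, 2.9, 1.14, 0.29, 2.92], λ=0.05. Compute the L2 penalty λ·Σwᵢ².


‖w‖₂² = (0.65)² + (0.69)² + (-2.85)² + (2.9)² + (1.14)² + (0.29)² + (2.92)²
     = 0.4225 + 0.4761 + 8.1225 + 8.41 + 1.2996 + 0.0841 + 8.5264
     = 27.3412
λ·‖w‖₂² = 0.05·27.3412 = 1.36706

1.36706


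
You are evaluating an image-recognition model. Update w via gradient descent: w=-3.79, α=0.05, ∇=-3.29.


w_new = w - α·∇
= -3.79 - 0.05·-3.29
= -3.79 + 0.1645
= -3.6255

-3.6255


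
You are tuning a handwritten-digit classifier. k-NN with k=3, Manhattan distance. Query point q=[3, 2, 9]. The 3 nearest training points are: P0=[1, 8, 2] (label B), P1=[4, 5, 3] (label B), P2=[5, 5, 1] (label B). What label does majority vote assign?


d(q,P0) = 15  (label B)
d(q,P1) = 10  (label B)
d(q,P2) = 13  (label B)
Votes: A=0, B=3
Majority → B

B


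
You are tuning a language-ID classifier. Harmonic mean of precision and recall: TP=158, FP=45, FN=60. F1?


Precision = 158/203 = 0.7783
Recall = 158/218 = 0.7248
F1 = 2·P·R/(P+R) = 2·TP/(2·TP+FP+FN) = 316/(316+45+60) = 316/421 = 0.7506

0.7506


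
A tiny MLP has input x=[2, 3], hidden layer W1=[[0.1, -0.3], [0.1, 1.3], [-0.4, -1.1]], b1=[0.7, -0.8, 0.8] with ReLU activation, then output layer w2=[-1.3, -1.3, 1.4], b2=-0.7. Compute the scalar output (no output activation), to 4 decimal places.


z1[0] = (0.1)·(2) + (-0.3)·(3) + 0.7 = 0.0
z1[1] = (0.1)·(2) + (1.3)·(3) - 0.8 = 3.3
z1[2] = (-0.4)·(2) + (-1.1)·(3) + 0.8 = -3.3
h = ReLU(z1) = [0.0, 3.3, 0.0]
output = (-1.3)·(0.0) + (-1.3)·(3.3) + (1.4)·(0.0) - 0.7 = -4.99

-4.99


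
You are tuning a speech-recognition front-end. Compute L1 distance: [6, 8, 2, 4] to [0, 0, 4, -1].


d = |6-0| + |8-0| + |2-4| + |4+ 1|
  = 6 + 8 + 2 + 5
  = 21

21


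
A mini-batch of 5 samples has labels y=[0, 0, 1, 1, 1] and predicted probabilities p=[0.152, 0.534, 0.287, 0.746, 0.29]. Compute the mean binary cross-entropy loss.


L[0] = -ln(1-0.152) = -ln(0.848) = 0.1649
L[1] = -ln(1-0.534) = -ln(0.466) = 0.7636
L[2] = -ln(0.287) = 1.2483
L[3] = -ln(0.746) = 0.293
L[4] = -ln(0.29) = 1.2379
mean = (0.1649 + 0.7636 + 1.2483 + 0.293 + 1.2379)/5 = 0.7415

0.7415


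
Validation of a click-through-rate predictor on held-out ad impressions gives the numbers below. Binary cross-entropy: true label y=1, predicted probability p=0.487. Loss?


BCE = -[y·ln(p) + (1-y)·ln(1-p)]
= -1·ln(0.487) - 0
= -ln(0.487) = 0.7195

0.7195


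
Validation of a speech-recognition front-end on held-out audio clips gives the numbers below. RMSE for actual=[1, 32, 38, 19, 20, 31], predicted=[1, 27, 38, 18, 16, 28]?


MSE = 51/6 = 8.5
RMSE = √(51/6) = 2.9155

2.9155


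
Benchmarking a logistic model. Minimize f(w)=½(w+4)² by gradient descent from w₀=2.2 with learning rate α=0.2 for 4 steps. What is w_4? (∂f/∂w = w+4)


step 1: grad = 2.2+4 = 6.2; w = 2.2 - 0.2·(6.2) = 0.96
step 2: grad = 0.96+4 = 4.96; w = 0.96 - 0.2·(4.96) = -0.032
step 3: grad = -0.032+4 = 3.968; w = -0.032 - 0.2·(3.968) = -0.8256
step 4: grad = -0.8256+4 = 3.1744; w = -0.8256 - 0.2·(3.1744) = -1.46048

-1.46048


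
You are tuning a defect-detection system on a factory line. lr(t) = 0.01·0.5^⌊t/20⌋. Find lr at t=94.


n_drops = ⌊94/20⌋ = 4
lr = 0.01·0.5^4 = 0.01·0.0625 = 0.000625

0.000625


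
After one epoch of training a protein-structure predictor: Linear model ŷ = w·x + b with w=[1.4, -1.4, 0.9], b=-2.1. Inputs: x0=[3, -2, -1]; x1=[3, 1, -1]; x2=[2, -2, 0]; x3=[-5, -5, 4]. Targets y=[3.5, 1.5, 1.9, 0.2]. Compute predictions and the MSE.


ŷ0 = (1.4)·(3) + (-1.4)·(-2) + (0.9)·(-1) - 2.1 = 4.0
ŷ1 = (1.4)·(3) + (-1.4)·(1) + (0.9)·(-1) - 2.1 = -0.2
ŷ2 = (1.4)·(2) + (-1.4)·(-2) + (0.9)·(0) - 2.1 = 3.5
ŷ3 = (1.4)·(-5) + (-1.4)·(-5) + (0.9)·(4) - 2.1 = 1.5
errors² = [0.25, 2.89, 2.56, 1.69]
MSE = 7.3900/4 = 1.8475

1.8475


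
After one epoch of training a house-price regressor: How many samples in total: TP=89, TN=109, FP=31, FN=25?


Total = TP + TN + FP + FN
= 89 + 109 + 31 + 25
= 254
(Predicted positive: 120, predicted negative: 134)

254


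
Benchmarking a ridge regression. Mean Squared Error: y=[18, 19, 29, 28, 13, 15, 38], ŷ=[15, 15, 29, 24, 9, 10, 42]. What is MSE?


Squared errors: (18-15)²=9, (19-15)²=16, (29-29)²=0, (28-24)²=16, (13-9)²=16, (15-10)²=25, (38-42)²=16
Sum = 98
MSE = 98/7 = 14

14


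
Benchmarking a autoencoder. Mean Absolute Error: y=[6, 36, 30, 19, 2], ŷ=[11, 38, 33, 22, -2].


Absolute errors: |6-11|=5, |36-38|=2, |30-33|=3, |19-22|=3, |2+ 2|=4
Sum = 17
MAE = 17/5 = 17/5

17/5


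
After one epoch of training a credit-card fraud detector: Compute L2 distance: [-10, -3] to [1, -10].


d = √((-10-1)² + (-3+ 10)²)
  = √(121 + 49)
  = √170 = 13.0384

13.0384


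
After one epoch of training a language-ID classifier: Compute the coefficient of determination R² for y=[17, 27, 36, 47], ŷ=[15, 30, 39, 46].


ȳ = 31.75
SS_res = Σ(y-ŷ)² = 23
SS_tot = Σ(y-ȳ)² = 490.75
R² = 1 - SS_res/SS_tot = 1 - 0.0469 = 0.9531

0.9531


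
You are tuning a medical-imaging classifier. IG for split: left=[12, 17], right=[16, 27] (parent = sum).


Parent = [28, 44], H_parent = 0.9641
H_left = 0.9784 (n=29), H_right = 0.9523 (n=43)
H_children = (29/72)·0.9784 + (43/72)·0.9523 = 0.9628
IG = 0.9641 - 0.9628 = 0.0013

0.0013


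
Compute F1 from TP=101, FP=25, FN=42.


Precision = 101/126 = 0.8016
Recall = 101/143 = 0.7063
F1 = 2·P·R/(P+R) = 2·TP/(2·TP+FP+FN) = 202/(202+25+42) = 202/269 = 0.7509

0.7509


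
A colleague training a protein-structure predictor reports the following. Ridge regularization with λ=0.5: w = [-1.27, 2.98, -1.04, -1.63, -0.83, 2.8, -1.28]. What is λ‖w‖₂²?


‖w‖₂² = (-1.27)² + (2.98)² + (-1.04)² + (-1.63)² + (-0.83)² + (2.8)² + (-1.28)²
     = 1.6129 + 8.8804 + 1.0816 + 2.6569 + 0.6889 + 7.84 + 1.6384
     = 24.3991
λ·‖w‖₂² = 0.5·24.3991 = 12.19955

12.19955


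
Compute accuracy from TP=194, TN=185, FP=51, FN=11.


Accuracy = (TP+TN)/(TP+TN+FP+FN)
= (194+185)/(441)
= 379/441 = 85.94%

85.94%


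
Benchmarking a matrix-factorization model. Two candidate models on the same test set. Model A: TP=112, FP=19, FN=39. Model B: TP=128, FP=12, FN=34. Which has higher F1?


Model A: P=112/131=0.855, R=112/151=0.7417, F1=2PR/(P+R)=2TP/(2TP+FP+FN)=224/282=0.7943
Model B: P=128/140=0.9143, R=128/162=0.7901, F1=2PR/(P+R)=2TP/(2TP+FP+FN)=256/302=0.8477
0.7943 < 0.8477 → Model B

Model B


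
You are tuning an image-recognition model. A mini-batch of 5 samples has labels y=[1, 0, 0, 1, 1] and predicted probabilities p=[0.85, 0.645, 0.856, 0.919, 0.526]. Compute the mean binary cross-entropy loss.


L[0] = -ln(0.85) = 0.1625
L[1] = -ln(1-0.645) = -ln(0.355) = 1.0356
L[2] = -ln(1-0.856) = -ln(0.144) = 1.9379
L[3] = -ln(0.919) = 0.0845
L[4] = -ln(0.526) = 0.6425
mean = (0.1625 + 1.0356 + 1.9379 + 0.0845 + 0.6425)/5 = 0.7726

0.7726


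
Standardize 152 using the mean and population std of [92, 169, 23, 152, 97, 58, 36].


μ = 89.5714, σ = 51.5
z = (152 - 89.5714)/51.5 = 1.2122

1.2122


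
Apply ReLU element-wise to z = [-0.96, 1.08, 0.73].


ReLU(-0.96) = max(0, -0.96) = 0.0
ReLU(1.08) = max(0, 1.08) = 1.08
ReLU(0.73) = max(0, 0.73) = 0.73
result = [0.0, 1.08, 0.73]

[0.0, 1.08, 0.73]


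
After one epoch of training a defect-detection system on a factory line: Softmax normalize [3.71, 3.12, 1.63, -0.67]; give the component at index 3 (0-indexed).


Exponentials: e^3.71=40.8538, e^3.12=22.6464, e^1.63=5.1039, e^-0.67=0.5117
Sum = 69.1158
Softmax = [0.5911, 0.3277, 0.0738, 0.0074]
p[3] = 0.5117/69.1158 = 0.0074

0.0074


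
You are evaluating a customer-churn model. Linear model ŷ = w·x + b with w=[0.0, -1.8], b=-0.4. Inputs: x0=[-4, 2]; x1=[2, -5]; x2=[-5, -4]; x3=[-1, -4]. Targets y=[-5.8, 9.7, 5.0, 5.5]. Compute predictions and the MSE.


ŷ0 = (0.0)·(-4) + (-1.8)·(2) - 0.4 = -4.0
ŷ1 = (0.0)·(2) + (-1.8)·(-5) - 0.4 = 8.6
ŷ2 = (0.0)·(-5) + (-1.8)·(-4) - 0.4 = 6.8
ŷ3 = (0.0)·(-1) + (-1.8)·(-4) - 0.4 = 6.8
errors² = [3.24, 1.21, 3.24, 1.69]
MSE = 9.3800/4 = 2.345

2.345


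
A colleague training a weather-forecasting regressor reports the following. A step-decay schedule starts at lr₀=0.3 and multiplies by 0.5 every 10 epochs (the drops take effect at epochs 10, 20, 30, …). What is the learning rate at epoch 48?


n_drops = ⌊48/10⌋ = 4
lr = 0.3·0.5^4 = 0.3·0.0625 = 0.01875

0.01875


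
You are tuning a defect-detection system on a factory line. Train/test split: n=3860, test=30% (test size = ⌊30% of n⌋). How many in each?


Test = ⌊3860·30/100⌋ = 1158
Train = 3860 - 1158 = 2702

Train: 2702, Test: 1158


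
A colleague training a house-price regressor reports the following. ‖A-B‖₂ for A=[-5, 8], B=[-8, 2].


d = √((-5+ 8)² + (8-2)²)
  = √(9 + 36)
  = √45 = 6.7082

6.7082


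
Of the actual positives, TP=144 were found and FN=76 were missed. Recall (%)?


Recall = TP/(TP+FN)
= 144/(144+76)
= 144/220 = 65.45%

65.45%


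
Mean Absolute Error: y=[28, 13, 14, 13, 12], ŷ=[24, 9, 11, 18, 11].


Absolute errors: |28-24|=4, |13-9|=4, |14-11|=3, |13-18|=5, |12-11|=1
Sum = 17
MAE = 17/5 = 17/5

17/5


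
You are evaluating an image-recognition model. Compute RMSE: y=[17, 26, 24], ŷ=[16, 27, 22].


MSE = 6/3 = 2
RMSE = √(6/3) = 1.4142

1.4142


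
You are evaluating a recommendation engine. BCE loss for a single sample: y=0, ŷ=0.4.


BCE = -[y·ln(p) + (1-y)·ln(1-p)]
= -0 - 1·ln(1-0.4)
= -ln(0.6) = 0.5108

0.5108


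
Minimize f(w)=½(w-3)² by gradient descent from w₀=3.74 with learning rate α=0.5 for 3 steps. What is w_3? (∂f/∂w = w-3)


step 1: grad = 3.74-3 = 0.74; w = 3.74 - 0.5·(0.74) = 3.37
step 2: grad = 3.37-3 = 0.37; w = 3.37 - 0.5·(0.37) = 3.185
step 3: grad = 3.185-3 = 0.185; w = 3.185 - 0.5·(0.185) = 3.0925

3.0925


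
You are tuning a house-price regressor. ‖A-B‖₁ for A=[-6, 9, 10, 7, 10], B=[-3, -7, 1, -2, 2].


d = |-6+ 3| + |9+ 7| + |10-1| + |7+ 2| + |10-2|
  = 3 + 16 + 9 + 9 + 8
  = 45

45


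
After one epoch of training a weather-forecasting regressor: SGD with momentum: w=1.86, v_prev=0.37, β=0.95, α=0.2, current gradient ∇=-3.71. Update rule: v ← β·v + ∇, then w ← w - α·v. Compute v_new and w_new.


v_new = 0.95·0.37 - 3.71 = 0.3515 - 3.71 = -3.3585
w_new = 1.86 - 0.2·-3.3585 = 1.86 + 0.6717 = 2.5317

v_new=-3.3585, w_new=2.5317


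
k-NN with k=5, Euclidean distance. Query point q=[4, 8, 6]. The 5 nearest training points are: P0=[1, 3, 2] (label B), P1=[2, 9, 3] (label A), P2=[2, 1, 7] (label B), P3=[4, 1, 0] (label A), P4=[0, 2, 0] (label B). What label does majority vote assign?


d(q,P0) = 7.0711  (label B)
d(q,P1) = 3.7417  (label A)
d(q,P2) = 7.3485  (label B)
d(q,P3) = 9.2195  (label A)
d(q,P4) = 9.3808  (label B)
Votes: A=2, B=3
Majority → B

B


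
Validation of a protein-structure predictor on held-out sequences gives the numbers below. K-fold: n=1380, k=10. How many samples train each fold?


Fold size = 1380/10 = 138
Training per fold = 1380 - 138 = 1242

1242


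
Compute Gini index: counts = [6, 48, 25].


Probabilities: [6/79, 48/79, 25/79] ≈ [0.0759, 0.6076, 0.3165]
Σpᵢ² = (36 + 2304 + 625)/79² = 2965/6241
Gini = 1 - Σpᵢ² = 1 - 2965/6241 = 0.5249

0.5249


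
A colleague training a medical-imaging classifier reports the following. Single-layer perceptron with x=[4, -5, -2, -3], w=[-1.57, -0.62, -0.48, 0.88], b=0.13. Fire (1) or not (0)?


z = (4)·(-1.57) + (-5)·(-0.62) + (-2)·(-0.48) + (-3)·(0.88) + 0.13
  = -4.73
step(z) = 0 (z<0)

0


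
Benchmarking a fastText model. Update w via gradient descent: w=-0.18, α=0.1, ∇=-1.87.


w_new = w - α·∇
= -0.18 - 0.1·-1.87
= -0.18 + 0.187
= 0.007

0.007


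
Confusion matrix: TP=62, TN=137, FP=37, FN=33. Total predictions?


Total = TP + TN + FP + FN
= 62 + 137 + 37 + 33
= 269
(Predicted positive: 99, predicted negative: 170)

269


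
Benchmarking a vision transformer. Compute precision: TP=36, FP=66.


Precision = TP/(TP+FP)
= 36/(36+66)
= 36/102 = 35.29%

35.29%


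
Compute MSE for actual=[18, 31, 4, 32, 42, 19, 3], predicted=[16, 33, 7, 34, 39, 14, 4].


Squared errors: (18-16)²=4, (31-33)²=4, (4-7)²=9, (32-34)²=4, (42-39)²=9, (19-14)²=25, (3-4)²=1
Sum = 56
MSE = 56/7 = 8

8


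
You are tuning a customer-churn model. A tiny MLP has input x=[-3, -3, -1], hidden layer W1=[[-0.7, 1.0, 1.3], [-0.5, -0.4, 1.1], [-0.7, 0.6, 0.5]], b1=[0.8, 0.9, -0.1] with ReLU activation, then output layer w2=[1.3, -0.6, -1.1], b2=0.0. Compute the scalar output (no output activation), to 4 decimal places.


z1[0] = (-0.7)·(-3) + (1.0)·(-3) + (1.3)·(-1) + 0.8 = -1.4
z1[1] = (-0.5)·(-3) + (-0.4)·(-3) + (1.1)·(-1) + 0.9 = 2.5
z1[2] = (-0.7)·(-3) + (0.6)·(-3) + (0.5)·(-1) - 0.1 = -0.3
h = ReLU(z1) = [0.0, 2.5, 0.0]
output = (1.3)·(0.0) + (-0.6)·(2.5) + (-1.1)·(0.0) + 0.0 = -1.5

-1.5


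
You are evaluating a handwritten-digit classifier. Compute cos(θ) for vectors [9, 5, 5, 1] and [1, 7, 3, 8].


A·B = 9·1 + 5·7 + 5·3 + 1·8 = 67
‖A‖ = √132 = 11.4891, ‖B‖ = √123 = 11.0905
cos = 67/(√132·√123) = 67/√16236 = 0.5258

0.5258


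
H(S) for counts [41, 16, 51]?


Probabilities: [41/108, 16/108, 51/108] ≈ [0.3796, 0.1481, 0.4722]
H = -((41/108)·log₂(41/108) + (16/108)·log₂(16/108) + (51/108)·log₂(51/108))
  = 1.4498 bits

1.4498 bits


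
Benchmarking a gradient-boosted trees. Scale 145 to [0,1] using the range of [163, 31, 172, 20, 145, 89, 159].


min=20, max=172
(145-20)/(172-20) = 125/152 = 0.8224

0.8224


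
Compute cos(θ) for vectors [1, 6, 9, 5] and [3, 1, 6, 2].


A·B = 1·3 + 6·1 + 9·6 + 5·2 = 73
‖A‖ = √143 = 11.9583, ‖B‖ = √50 = 7.0711
cos = 73/(√143·√50) = 73/√7150 = 0.8633

0.8633


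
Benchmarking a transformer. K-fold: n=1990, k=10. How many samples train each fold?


Fold size = 1990/10 = 199
Training per fold = 1990 - 199 = 1791

1791


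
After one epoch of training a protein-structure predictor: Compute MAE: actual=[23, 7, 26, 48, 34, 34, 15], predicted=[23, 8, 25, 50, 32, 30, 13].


Absolute errors: |23-23|=0, |7-8|=1, |26-25|=1, |48-50|=2, |34-32|=2, |34-30|=4, |15-13|=2
Sum = 12
MAE = 12/7 = 12/7

12/7


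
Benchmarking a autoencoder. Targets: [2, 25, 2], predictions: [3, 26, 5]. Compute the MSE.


Squared errors: (2-3)²=1, (25-26)²=1, (2-5)²=9
Sum = 11
MSE = 11/3 = 11/3

11/3


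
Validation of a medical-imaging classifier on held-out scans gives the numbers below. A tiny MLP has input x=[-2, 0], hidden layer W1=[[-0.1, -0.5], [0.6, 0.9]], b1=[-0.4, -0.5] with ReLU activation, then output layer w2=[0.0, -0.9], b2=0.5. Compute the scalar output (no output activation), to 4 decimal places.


z1[0] = (-0.1)·(-2) + (-0.5)·(0) - 0.4 = -0.2
z1[1] = (0.6)·(-2) + (0.9)·(0) - 0.5 = -1.7
h = ReLU(z1) = [0.0, 0.0]
output = (0.0)·(0.0) + (-0.9)·(0.0) + 0.5 = 0.5

0.5


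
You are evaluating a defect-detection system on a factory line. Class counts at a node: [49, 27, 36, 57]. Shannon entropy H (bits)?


Probabilities: [49/169, 27/169, 36/169, 57/169] ≈ [0.2899, 0.1598, 0.213, 0.3373]
H = -((49/169)·log₂(49/169) + (27/169)·log₂(27/169) + (36/169)·log₂(36/169) + (57/169)·log₂(57/169))
  = 1.9447 bits

1.9447 bits


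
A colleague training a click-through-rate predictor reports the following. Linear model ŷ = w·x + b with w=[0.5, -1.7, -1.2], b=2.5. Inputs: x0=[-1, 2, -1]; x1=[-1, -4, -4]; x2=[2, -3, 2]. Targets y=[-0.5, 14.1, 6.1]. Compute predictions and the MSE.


ŷ0 = (0.5)·(-1) + (-1.7)·(2) + (-1.2)·(-1) + 2.5 = -0.2
ŷ1 = (0.5)·(-1) + (-1.7)·(-4) + (-1.2)·(-4) + 2.5 = 13.6
ŷ2 = (0.5)·(2) + (-1.7)·(-3) + (-1.2)·(2) + 2.5 = 6.2
errors² = [0.09, 0.25, 0.01]
MSE = 0.3500/3 = 0.1167

0.1167


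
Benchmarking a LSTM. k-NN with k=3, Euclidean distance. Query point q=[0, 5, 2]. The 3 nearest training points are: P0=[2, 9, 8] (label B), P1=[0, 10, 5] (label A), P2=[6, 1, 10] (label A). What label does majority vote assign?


d(q,P0) = 7.4833  (label B)
d(q,P1) = 5.831  (label A)
d(q,P2) = 10.7703  (label A)
Votes: A=2, B=1
Majority → A

A


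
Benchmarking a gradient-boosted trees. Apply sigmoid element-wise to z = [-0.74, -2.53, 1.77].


σ(-0.74) = 1/(1+e^0.74) = 0.323
σ(-2.53) = 1/(1+e^2.53) = 0.0738
σ(1.77) = 1/(1+e^-1.77) = 0.8545
result = [0.323, 0.0738, 0.8545]

[0.323, 0.0738, 0.8545]


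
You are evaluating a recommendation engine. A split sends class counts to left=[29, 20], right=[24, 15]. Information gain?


Parent = [53, 35], H_parent = 0.9696
H_left = 0.9755 (n=49), H_right = 0.9612 (n=39)
H_children = (49/88)·0.9755 + (39/88)·0.9612 = 0.9692
IG = 0.9696 - 0.9692 = 0.0004

0.0004


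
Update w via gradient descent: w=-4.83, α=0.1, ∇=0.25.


w_new = w - α·∇
= -4.83 - 0.1·0.25
= -4.83 - 0.025
= -4.855

-4.855


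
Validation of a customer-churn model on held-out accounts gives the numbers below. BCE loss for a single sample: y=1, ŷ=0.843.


BCE = -[y·ln(p) + (1-y)·ln(1-p)]
= -1·ln(0.843) - 0
= -ln(0.843) = 0.1708

0.1708


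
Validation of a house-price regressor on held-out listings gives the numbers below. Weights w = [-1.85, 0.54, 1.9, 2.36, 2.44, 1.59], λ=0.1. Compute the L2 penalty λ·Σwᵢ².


‖w‖₂² = (-1.85)² + (0.54)² + (1.9)² + (2.36)² + (2.44)² + (1.59)²
     = 3.4225 + 0.2916 + 3.61 + 5.5696 + 5.9536 + 2.5281
     = 21.3754
λ·‖w‖₂² = 0.1·21.3754 = 2.13754

2.13754


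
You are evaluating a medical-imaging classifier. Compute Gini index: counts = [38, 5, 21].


Probabilities: [38/64, 5/64, 21/64] ≈ [0.5938, 0.0781, 0.3281]
Σpᵢ² = (1444 + 25 + 441)/64² = 1910/4096
Gini = 1 - Σpᵢ² = 1 - 1910/4096 = 0.5337

0.5337


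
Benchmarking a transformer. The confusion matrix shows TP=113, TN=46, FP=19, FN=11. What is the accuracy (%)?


Accuracy = (TP+TN)/(TP+TN+FP+FN)
= (113+46)/(189)
= 159/189 = 84.13%

84.13%


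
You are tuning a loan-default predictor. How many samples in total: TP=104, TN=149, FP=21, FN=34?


Total = TP + TN + FP + FN
= 104 + 149 + 21 + 34
= 308
(Predicted positive: 125, predicted negative: 183)

308


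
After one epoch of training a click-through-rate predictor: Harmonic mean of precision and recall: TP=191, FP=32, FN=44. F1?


Precision = 191/223 = 0.8565
Recall = 191/235 = 0.8128
F1 = 2·P·R/(P+R) = 2·TP/(2·TP+FP+FN) = 382/(382+32+44) = 382/458 = 0.8341

0.8341


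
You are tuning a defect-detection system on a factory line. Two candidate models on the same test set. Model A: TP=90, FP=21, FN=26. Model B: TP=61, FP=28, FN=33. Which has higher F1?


Model A: P=90/111=0.8108, R=90/116=0.7759, F1=2PR/(P+R)=2TP/(2TP+FP+FN)=180/227=0.793
Model B: P=61/89=0.6854, R=61/94=0.6489, F1=2PR/(P+R)=2TP/(2TP+FP+FN)=122/183=0.6667
0.793 > 0.6667 → Model A

Model A


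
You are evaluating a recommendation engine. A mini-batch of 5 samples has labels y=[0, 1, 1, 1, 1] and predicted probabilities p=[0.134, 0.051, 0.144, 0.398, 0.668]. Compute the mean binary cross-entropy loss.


L[0] = -ln(1-0.134) = -ln(0.866) = 0.1439
L[1] = -ln(0.051) = 2.9759
L[2] = -ln(0.144) = 1.9379
L[3] = -ln(0.398) = 0.9213
L[4] = -ln(0.668) = 0.4035
mean = (0.1439 + 2.9759 + 1.9379 + 0.9213 + 0.4035)/5 = 1.2765

1.2765


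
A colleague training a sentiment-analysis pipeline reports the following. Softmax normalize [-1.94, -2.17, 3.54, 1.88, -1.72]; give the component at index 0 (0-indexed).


Exponentials: e^-1.94=0.1437, e^-2.17=0.1142, e^3.54=34.4669, e^1.88=6.5535, e^-1.72=0.1791
Sum = 41.4574
Softmax = [0.0035, 0.0028, 0.8314, 0.1581, 0.0043]
p[0] = 0.1437/41.4574 = 0.0035

0.0035


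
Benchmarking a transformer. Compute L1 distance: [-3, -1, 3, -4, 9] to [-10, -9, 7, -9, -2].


d = |-3+ 10| + |-1+ 9| + |3-7| + |-4+ 9| + |9+ 2|
  = 7 + 8 + 4 + 5 + 11
  = 35

35


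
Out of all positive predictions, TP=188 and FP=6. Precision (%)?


Precision = TP/(TP+FP)
= 188/(188+6)
= 188/194 = 96.91%

96.91%


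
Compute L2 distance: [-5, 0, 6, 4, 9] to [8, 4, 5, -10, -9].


d = √((-5-8)² + (0-4)² + (6-5)² + (4+ 10)² + (9+ 9)²)
  = √(169 + 16 + 1 + 196 + 324)
  = √706 = 26.5707

26.5707


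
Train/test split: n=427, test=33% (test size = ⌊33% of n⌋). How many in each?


Test = ⌊427·33/100⌋ = 140
Train = 427 - 140 = 287

Train: 287, Test: 140


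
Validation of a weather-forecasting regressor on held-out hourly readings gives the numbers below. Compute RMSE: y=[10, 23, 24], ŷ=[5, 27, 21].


MSE = 50/3 = 16.6667
RMSE = √(50/3) = 4.0825

4.0825


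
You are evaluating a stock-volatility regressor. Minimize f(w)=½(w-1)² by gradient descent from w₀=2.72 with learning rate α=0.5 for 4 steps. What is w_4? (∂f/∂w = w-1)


step 1: grad = 2.72-1 = 1.72; w = 2.72 - 0.5·(1.72) = 1.86
step 2: grad = 1.86-1 = 0.86; w = 1.86 - 0.5·(0.86) = 1.43
step 3: grad = 1.43-1 = 0.43; w = 1.43 - 0.5·(0.43) = 1.215
step 4: grad = 1.215-1 = 0.215; w = 1.215 - 0.5·(0.215) = 1.1075

1.1075


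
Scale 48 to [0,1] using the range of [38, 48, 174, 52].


min=38, max=174
(48-38)/(174-38) = 10/136 = 0.0735

0.0735


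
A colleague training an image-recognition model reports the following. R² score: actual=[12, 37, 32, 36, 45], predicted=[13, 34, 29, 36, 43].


ȳ = 32.4
SS_res = Σ(y-ŷ)² = 23
SS_tot = Σ(y-ȳ)² = 609.2
R² = 1 - SS_res/SS_tot = 1 - 0.0378 = 0.9622

0.9622


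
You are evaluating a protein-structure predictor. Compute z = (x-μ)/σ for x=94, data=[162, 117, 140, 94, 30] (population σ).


μ = 108.6, σ = 45.3855
z = (94 - 108.6)/45.3855 = -0.3217

-0.3217


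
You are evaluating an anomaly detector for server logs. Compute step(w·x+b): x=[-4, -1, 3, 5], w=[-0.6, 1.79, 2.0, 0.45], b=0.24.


z = (-4)·(-0.6) + (-1)·(1.79) + (3)·(2.0) + (5)·(0.45) + 0.24
  = 9.1
step(z) = 1 (z≥0)

1


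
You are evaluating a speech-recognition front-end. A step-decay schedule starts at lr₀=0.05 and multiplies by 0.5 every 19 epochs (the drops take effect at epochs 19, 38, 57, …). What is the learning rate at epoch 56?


n_drops = ⌊56/19⌋ = 2
lr = 0.05·0.5^2 = 0.05·0.25 = 0.0125

0.0125


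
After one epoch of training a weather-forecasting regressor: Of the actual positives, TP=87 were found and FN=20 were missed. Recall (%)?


Recall = TP/(TP+FN)
= 87/(87+20)
= 87/107 = 81.31%

81.31%


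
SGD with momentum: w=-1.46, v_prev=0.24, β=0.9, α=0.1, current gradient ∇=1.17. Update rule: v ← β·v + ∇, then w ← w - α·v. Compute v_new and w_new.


v_new = 0.9·0.24 + 1.17 = 0.216 + 1.17 = 1.386
w_new = -1.46 - 0.1·1.386 = -1.46 - 0.1386 = -1.5986

v_new=1.386, w_new=-1.5986


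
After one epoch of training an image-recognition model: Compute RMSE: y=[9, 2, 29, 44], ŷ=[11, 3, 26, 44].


MSE = 14/4 = 3.5
RMSE = √(14/4) = 1.8708

1.8708


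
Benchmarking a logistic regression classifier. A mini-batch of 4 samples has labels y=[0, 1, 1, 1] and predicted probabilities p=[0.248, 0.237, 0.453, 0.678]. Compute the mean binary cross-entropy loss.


L[0] = -ln(1-0.248) = -ln(0.752) = 0.285
L[1] = -ln(0.237) = 1.4397
L[2] = -ln(0.453) = 0.7919
L[3] = -ln(0.678) = 0.3886
mean = (0.285 + 1.4397 + 0.7919 + 0.3886)/4 = 0.7263

0.7263
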